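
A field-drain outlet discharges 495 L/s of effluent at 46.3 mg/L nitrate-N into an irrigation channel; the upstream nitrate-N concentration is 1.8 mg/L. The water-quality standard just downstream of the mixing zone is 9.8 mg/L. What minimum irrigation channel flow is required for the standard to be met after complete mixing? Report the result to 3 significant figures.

2260 L/s

Set C_mix = 9.8: (Q·1.800 + 495.0·46.30) / (Q + 495.0) = 9.8
→ Q = 495.0·(46.30 − 9.8)/(9.8 − 1.800) = 2258 L/s.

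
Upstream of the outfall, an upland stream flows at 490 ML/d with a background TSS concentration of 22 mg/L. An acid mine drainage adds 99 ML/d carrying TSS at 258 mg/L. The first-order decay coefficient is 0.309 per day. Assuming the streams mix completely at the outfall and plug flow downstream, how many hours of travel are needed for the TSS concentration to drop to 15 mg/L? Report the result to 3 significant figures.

Mass balance: C = (490.0·22.00 + 99.00·258.0) / 589.0 = 36320/589.0 = 61.67 mg/L.
61.67·exp(−k·t) = 15 → t = ln(61.67/15)/k = 395300 s = 109.8 h.

110 h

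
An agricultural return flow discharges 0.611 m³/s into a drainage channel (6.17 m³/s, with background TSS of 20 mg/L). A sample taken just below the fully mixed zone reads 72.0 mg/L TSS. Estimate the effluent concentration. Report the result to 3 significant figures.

Mass balance: 6.170·20.00 + 0.6110·Cₑ = 6.781·72.00
→ Cₑ = (6.781·72.00 − 6.170·20.00) / 0.6110 = 597.1 mg/L.

597 mg/L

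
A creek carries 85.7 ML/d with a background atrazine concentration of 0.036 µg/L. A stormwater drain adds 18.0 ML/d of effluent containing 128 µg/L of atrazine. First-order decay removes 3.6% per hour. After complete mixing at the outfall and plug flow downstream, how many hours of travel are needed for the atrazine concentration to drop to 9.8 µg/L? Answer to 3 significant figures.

22.4 h

Mixed concentration C = ΣQC/ΣQ = (85.70·0.03600 + 18.00·128.0) / 103.7 = 2307/103.7 = 22.25 µg/L.
3.6%/h lost → k = −ln(1 − 0.036) = 0.03666 h⁻¹.
22.25·exp(−k·t) = 9.8 → t = ln(22.25/9.8)/k = 80500 s = 22.36 h.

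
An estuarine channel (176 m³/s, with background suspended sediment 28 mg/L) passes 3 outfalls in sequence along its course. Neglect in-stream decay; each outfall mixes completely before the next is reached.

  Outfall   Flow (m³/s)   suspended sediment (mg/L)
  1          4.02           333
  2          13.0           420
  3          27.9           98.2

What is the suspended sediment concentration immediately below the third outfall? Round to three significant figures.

After outfall 1: Q = 176.0 + 4.020 = 180.0 m³/s; C = (176.0·28.00 + 4.020·333.0)/180.0 = 34.81 mg/L.
After outfall 2: Q = 180.0 + 13.00 = 193.0 m³/s; C = (180.0·34.81 + 13.00·420.0)/193.0 = 60.75 mg/L.
After outfall 3: Q = 193.0 + 27.90 = 220.9 m³/s; C = (193.0·60.75 + 27.90·98.20)/220.9 = 65.48 mg/L.

65.5 mg/L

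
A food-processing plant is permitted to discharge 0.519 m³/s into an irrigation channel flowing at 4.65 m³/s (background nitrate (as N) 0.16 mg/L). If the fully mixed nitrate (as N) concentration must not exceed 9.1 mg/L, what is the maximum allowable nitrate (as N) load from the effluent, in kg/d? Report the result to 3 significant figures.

4000 kg/d

Mass balance at the limit: 4.650·0.1600 + 0.5190·Cₑ = 5.169·9.1 → Cₑ = 89.20 mg/L.
Load = 0.5190 m³/s × 89.20 g/m³ × 86 400 s/d = 4000 kg/d.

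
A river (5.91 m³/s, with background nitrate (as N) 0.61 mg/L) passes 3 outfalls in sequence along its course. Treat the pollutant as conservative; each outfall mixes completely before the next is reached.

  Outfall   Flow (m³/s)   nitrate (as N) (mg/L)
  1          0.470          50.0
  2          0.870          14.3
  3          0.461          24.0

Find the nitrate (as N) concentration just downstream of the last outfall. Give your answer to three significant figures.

6.56 mg/L

After outfall 1: Q = 5.910 + 0.4700 = 6.380 m³/s; C = (5.910·0.6100 + 0.4700·50.00)/6.380 = 4.248 mg/L.
After outfall 2: Q = 6.380 + 0.8700 = 7.250 m³/s; C = (6.380·4.248 + 0.8700·14.30)/7.250 = 5.455 mg/L.
After outfall 3: Q = 7.250 + 0.4610 = 7.711 m³/s; C = (7.250·5.455 + 0.4610·24.00)/7.711 = 6.563 mg/L.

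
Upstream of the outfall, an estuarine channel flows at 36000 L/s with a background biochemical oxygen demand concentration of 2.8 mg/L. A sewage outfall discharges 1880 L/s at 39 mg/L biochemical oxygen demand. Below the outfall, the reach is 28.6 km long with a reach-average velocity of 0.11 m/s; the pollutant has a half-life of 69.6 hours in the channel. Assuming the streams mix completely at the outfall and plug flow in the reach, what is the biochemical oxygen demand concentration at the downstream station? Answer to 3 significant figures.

Mass balance: C = (36000·2.800 + 1880·39.00) / 37880 = 174100/37880 = 4.597 mg/L.
Travel time t = 28.6·1000 / 0.11 = 260000 s = 72.22 h.
Half-life 69.6 h → k = ln 2 / 69.6 = 0.009959 h⁻¹ = 0.2390 d⁻¹.
Applying C = C₀e^(−kt): 4.597 × 0.4871 = 2.239 mg/L.

2.24 mg/L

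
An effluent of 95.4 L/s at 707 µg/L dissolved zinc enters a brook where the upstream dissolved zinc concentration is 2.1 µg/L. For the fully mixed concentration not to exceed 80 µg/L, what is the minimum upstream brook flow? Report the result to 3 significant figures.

Set C_mix = 80: (Q·2.100 + 95.40·707.0) / (Q + 95.40) = 80
→ Q = 95.40·(707.0 − 80)/(80 − 2.100) = 767.9 L/s.

768 L/s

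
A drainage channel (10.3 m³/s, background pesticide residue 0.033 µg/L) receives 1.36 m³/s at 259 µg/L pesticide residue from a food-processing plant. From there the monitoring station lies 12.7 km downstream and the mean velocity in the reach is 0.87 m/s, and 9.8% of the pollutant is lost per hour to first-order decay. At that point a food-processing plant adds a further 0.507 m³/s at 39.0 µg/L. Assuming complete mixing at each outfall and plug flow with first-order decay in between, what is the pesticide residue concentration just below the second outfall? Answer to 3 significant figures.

20.7 µg/L

Conservation of mass: C = (10.30·0.03300 + 1.360·259.0) / 11.66 = 352.6/11.66 = 30.24 µg/L; combined flow 11.66 m³/s.
Travel time t = 12.7·1000 / 0.87 = 14600 s = 4.055 h.
9.8%/h lost → k = −ln(1 − 0.098) = 0.1031 h⁻¹.
Applying C = C₀e^(−kt): 30.24 × 0.6582 = 19.90 µg/L.
At the second outfall, C = (11.66·19.90 + 0.5070·39.00) / (11.66 + 0.5070) = 20.70 µg/L.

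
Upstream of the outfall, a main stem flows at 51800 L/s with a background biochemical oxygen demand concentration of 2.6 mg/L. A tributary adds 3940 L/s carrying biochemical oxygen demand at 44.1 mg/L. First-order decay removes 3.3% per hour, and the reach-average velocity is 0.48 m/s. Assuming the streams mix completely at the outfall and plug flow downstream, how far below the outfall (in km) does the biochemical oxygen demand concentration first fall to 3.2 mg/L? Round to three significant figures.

28.2 km

After mixing, C = (51800·2.600 + 3940·44.10) / 55740 = 308400/55740 = 5.533 mg/L.
3.3%/h lost → k = −ln(1 − 0.033) = 0.03356 h⁻¹.
Set 5.533·exp(−k·t) = 3.2 → t = ln(5.533/3.2)/k = 58750 s = 16.32 h.
Distance = v·t = 0.48·58750 = 28200 m = 28.20 km.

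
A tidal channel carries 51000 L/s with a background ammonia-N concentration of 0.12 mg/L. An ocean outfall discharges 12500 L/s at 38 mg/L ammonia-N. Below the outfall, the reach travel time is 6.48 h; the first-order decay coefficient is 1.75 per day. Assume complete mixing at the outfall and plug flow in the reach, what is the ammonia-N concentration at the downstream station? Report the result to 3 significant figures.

Mixed concentration C = ΣQC/ΣQ = (51000·0.1200 + 12500·38.00) / 63500 = 481100/63500 = 7.577 mg/L.
Applying C = C₀e^(−kt): 7.577 × 0.6234 = 4.724 mg/L.

4.72 mg/L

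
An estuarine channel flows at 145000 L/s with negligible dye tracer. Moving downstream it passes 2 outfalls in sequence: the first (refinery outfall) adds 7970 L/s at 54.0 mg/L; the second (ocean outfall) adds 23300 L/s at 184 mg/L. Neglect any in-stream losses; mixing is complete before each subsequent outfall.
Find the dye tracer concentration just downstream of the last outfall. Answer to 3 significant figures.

Below outfall 1: Q → 153000 L/s, C = (145000·0 + 7970·54.00)/153000 = 2.813 mg/L.
Below outfall 2: Q → 176300 L/s, C = (153000·2.813 + 23300·184.0)/176300 = 26.76 mg/L.

26.8 mg/L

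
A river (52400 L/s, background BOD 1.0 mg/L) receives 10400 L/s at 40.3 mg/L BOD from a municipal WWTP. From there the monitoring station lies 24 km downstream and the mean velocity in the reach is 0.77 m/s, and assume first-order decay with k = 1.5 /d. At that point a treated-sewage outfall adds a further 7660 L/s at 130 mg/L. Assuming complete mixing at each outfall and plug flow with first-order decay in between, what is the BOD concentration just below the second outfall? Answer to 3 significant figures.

Flow-weighted average: C = (52400·1.000 + 10400·40.30) / 62800 = 471500/62800 = 7.508 mg/L; combined flow 62800 L/s.
Travel time t = 24·1000 / 0.77 = 31170 s = 8.658 h.
Decay over the reach: 7.508·exp(−kt) = 7.508·0.5821 = 4.371 mg/L.
At the second outfall, C = (62800·4.371 + 7660·130.0) / (62800 + 7660) = 18.03 mg/L.

18.0 mg/L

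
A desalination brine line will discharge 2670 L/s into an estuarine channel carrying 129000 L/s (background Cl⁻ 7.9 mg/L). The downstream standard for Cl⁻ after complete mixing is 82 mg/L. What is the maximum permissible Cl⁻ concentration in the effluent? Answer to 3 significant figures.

At the limit, (Qr·Cr + Qe·Cₑ)/(Qr + Qe) = 82:
Cₑ = (131700·82 − 129000·7.900) / 2670 = 3662 mg/L.

3660 mg/L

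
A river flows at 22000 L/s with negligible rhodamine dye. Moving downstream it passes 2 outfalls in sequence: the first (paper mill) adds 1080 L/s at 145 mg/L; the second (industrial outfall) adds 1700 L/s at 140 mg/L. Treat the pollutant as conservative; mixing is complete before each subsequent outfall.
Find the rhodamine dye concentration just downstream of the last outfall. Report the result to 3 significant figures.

Below outfall 1: Q → 23080 L/s, C = (22000·0 + 1080·145.0)/23080 = 6.785 mg/L.
Below outfall 2: Q → 24780 L/s, C = (23080·6.785 + 1700·140.0)/24780 = 15.92 mg/L.

15.9 mg/L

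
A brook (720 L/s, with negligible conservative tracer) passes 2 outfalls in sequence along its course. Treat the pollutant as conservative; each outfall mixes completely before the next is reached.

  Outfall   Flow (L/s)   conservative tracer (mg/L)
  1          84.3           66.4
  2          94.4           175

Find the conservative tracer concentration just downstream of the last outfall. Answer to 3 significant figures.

Below outfall 1: Q → 804.3 L/s, C = (720.0·0 + 84.30·66.40)/804.3 = 6.959 mg/L.
Below outfall 2: Q → 898.7 L/s, C = (804.3·6.959 + 94.40·175.0)/898.7 = 24.61 mg/L.

24.6 mg/L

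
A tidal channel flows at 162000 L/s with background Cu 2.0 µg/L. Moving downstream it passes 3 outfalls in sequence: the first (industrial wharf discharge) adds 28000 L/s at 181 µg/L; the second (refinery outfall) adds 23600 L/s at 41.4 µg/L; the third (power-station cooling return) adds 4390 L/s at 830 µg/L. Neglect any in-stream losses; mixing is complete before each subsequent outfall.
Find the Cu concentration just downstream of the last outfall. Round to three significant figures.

Below outfall 1: Q → 190000 L/s, C = (162000·2.000 + 28000·181.0)/190000 = 28.38 µg/L.
Below outfall 2: Q → 213600 L/s, C = (190000·28.38 + 23600·41.40)/213600 = 29.82 µg/L.
Below outfall 3: Q → 218000 L/s, C = (213600·29.82 + 4390·830.0)/218000 = 45.93 µg/L.

45.9 µg/L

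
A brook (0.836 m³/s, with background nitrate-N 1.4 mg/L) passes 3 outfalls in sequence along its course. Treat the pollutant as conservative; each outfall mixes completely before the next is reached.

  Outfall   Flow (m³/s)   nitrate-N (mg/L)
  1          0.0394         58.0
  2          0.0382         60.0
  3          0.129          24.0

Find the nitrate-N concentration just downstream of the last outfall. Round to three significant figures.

Outfall 1: combined Q = 0.8754 m³/s; C = (0.8360·1.400 + 0.03940·58.00)/0.8754 = 3.947 mg/L.
Outfall 2: combined Q = 0.9136 m³/s; C = (0.8754·3.947 + 0.03820·60.00)/0.9136 = 6.291 mg/L.
Outfall 3: combined Q = 1.043 m³/s; C = (0.9136·6.291 + 0.1290·24.00)/1.043 = 8.482 mg/L.

8.48 mg/L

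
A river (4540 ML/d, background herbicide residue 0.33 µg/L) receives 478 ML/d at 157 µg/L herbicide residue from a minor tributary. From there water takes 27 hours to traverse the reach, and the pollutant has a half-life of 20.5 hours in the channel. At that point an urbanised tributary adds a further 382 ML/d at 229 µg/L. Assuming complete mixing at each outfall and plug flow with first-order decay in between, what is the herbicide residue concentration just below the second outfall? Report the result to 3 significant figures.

21.9 µg/L

Mass balance: C = (4540·0.3300 + 478.0·157.0) / 5018 = 76540/5018 = 15.25 µg/L; combined flow 5018 ML/d.
Half-life 20.5 h → k = ln 2 / 20.5 = 0.03381 h⁻¹ = 0.8115 d⁻¹.
After decay, C = 15.25 × e^(−kt) = 15.25 × 0.4013 = 6.122 µg/L.
At the second outfall, C = (5018·6.122 + 382.0·229.0) / (5018 + 382.0) = 21.89 µg/L.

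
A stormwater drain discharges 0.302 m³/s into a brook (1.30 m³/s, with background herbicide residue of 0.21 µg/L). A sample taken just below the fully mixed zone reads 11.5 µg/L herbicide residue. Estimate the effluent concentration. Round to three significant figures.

Mass balance: 1.300·0.2100 + 0.3020·Cₑ = 1.602·11.50
→ Cₑ = (1.602·11.50 − 1.300·0.2100) / 0.3020 = 60.10 µg/L.

60.1 µg/L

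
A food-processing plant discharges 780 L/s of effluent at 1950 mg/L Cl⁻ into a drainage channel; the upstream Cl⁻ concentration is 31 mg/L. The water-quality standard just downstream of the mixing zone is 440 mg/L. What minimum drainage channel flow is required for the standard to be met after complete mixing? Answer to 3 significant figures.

2880 L/s

Set C_mix = 440: (Q·31.00 + 780.0·1950) / (Q + 780.0) = 440
→ Q = 780.0·(1950 − 440)/(440 − 31.00) = 2880 L/s.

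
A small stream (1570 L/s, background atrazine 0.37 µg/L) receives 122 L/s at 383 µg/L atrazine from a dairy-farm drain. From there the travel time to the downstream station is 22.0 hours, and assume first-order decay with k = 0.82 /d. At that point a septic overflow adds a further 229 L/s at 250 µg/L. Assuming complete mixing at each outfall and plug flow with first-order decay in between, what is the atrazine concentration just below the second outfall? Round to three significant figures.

Mass balance: C = (1570·0.3700 + 122.0·383.0) / 1692 = 47310/1692 = 27.96 µg/L; combined flow 1692 L/s.
Decay over the reach: 27.96·exp(−kt) = 27.96·0.4716 = 13.18 µg/L.
Second outfall: C = (1692·13.18 + 229.0·250.0)/1921 = 41.42 µg/L.

41.4 µg/L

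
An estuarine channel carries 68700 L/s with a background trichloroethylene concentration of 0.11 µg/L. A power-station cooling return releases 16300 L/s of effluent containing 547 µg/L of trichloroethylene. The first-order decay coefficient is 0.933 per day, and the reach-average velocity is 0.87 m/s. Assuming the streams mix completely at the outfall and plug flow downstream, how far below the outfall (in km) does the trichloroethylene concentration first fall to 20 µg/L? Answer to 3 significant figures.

After mixing, C = (68700·0.1100 + 16300·547.0) / 85000 = 8924000/85000 = 105.0 µg/L.
Set 105.0·exp(−k·t) = 20 → t = ln(105.0/20)/k = 153500 s = 42.65 h.
Distance = v·t = 0.87·153500 = 133600 m = 133.6 km.

134 km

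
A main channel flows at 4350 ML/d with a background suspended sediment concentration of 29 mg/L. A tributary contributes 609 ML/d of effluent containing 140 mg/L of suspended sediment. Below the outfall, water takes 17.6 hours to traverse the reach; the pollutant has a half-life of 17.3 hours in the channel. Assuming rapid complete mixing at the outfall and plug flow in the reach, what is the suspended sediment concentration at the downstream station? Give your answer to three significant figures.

Flow-weighted average: C = (4350·29.00 + 609.0·140.0) / 4959 = 211400/4959 = 42.63 mg/L.
Half-life 17.3 h → k = ln 2 / 17.3 = 0.04007 h⁻¹ = 0.9616 d⁻¹.
Applying C = C₀e^(−kt): 42.63 × 0.4940 = 21.06 mg/L.

21.1 mg/L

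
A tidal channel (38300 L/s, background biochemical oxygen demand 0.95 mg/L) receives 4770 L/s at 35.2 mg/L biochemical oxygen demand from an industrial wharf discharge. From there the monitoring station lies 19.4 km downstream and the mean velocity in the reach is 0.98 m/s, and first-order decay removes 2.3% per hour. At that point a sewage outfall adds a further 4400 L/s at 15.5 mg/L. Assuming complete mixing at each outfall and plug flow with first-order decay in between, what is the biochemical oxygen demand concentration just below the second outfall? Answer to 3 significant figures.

5.22 mg/L

Flow-weighted average: C = (38300·0.9500 + 4770·35.20) / 43070 = 204300/43070 = 4.743 mg/L; combined flow 43070 L/s.
Travel time t = 19.4·1000 / 0.98 = 19800 s = 5.499 h.
2.3%/h lost → k = −ln(1 − 0.023) = 0.02327 h⁻¹.
Decay over the reach: 4.743·exp(−kt) = 4.743·0.8799 = 4.174 mg/L.
Second outfall: C = (43070·4.174 + 4400·15.50)/47470 = 5.223 mg/L.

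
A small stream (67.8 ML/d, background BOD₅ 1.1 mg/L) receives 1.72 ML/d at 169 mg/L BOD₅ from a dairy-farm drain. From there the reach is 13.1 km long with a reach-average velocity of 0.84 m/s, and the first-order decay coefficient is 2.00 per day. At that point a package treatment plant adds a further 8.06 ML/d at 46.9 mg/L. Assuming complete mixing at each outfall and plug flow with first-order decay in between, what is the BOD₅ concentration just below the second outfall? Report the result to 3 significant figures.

After mixing, C = (67.80·1.100 + 1.720·169.0) / 69.52 = 365.3/69.52 = 5.254 mg/L; combined flow 69.52 ML/d.
Travel time t = 13.1·1000 / 0.84 = 15600 s = 4.332 h.
First-order decay: C = 5.254·exp(−k·t) = 5.254·0.6970 = 3.662 mg/L.
Second outfall: C = (69.52·3.662 + 8.060·46.90)/77.58 = 8.154 mg/L.

8.15 mg/L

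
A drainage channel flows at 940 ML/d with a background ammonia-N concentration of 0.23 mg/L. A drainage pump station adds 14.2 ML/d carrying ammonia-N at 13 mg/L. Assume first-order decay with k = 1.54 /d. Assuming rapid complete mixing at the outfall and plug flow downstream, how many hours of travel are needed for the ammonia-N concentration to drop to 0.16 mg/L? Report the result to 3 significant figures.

After mixing, C = (940.0·0.2300 + 14.20·13.00) / 954.2 = 400.8/954.2 = 0.4200 mg/L.
0.4200·exp(−k·t) = 0.16 → t = ln(0.4200/0.16)/k = 54150 s = 15.04 h.

15.0 h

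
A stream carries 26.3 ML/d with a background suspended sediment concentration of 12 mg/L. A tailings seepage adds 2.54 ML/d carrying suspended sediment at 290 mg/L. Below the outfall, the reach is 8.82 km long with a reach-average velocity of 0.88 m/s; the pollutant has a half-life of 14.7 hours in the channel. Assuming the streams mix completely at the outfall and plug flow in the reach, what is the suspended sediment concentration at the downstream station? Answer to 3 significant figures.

32.0 mg/L

Mixed concentration C = ΣQC/ΣQ = (26.30·12.00 + 2.540·290.0) / 28.84 = 1052/28.84 = 36.48 mg/L.
Travel time t = 8.82·1000 / 0.88 = 10020 s = 2.784 h.
Half-life 14.7 h → k = ln 2 / 14.7 = 0.04715 h⁻¹ = 1.132 d⁻¹.
First-order decay: C = 36.48·exp(−k·t) = 36.48·0.8770 = 32.00 mg/L.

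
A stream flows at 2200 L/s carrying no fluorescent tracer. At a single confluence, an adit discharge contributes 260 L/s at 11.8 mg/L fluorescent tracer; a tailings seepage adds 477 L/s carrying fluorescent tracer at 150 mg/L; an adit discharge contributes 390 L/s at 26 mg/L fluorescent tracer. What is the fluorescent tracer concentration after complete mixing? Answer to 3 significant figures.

25.5 mg/L

Flow-weighted average: C = (2200·0 + 260.0·11.80 + 477.0·150.0 + 390.0·26.00) / 3327 = 84760/3327 = 25.48 mg/L.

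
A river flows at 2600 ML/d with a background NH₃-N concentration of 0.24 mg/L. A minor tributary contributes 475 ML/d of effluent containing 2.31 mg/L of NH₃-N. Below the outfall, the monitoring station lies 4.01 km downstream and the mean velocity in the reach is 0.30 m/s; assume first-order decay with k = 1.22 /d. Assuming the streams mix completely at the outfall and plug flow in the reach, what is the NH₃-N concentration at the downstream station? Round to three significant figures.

0.463 mg/L

Mass balance: C = (2600·0.2400 + 475.0·2.310) / 3075 = 1721/3075 = 0.5598 mg/L.
Travel time t = 4.01·1000 / 0.30 = 13370 s = 3.713 h.
Applying C = C₀e^(−kt): 0.5598 × 0.8280 = 0.4635 mg/L.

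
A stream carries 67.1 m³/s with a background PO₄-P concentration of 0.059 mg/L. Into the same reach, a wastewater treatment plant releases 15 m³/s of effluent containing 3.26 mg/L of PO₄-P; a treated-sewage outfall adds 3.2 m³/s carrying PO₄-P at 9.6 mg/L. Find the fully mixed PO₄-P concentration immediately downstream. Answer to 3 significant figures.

Flow-weighted average: C = (67.10·0.05900 + 15.00·3.260 + 3.200·9.600) / 85.30 = 83.58/85.30 = 0.9798 mg/L.

0.980 mg/L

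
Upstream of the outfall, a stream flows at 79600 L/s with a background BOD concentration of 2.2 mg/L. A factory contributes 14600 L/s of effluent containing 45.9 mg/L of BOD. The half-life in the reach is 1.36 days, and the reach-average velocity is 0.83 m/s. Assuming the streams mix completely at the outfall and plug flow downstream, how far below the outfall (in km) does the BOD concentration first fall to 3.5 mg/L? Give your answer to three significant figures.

132 km

Conservation of mass: C = (79600·2.200 + 14600·45.90) / 94200 = 845300/94200 = 8.973 mg/L.
Half-life 1.36 d → k = ln 2 / 1.36 = 0.5097 d⁻¹.
Set 8.973·exp(−k·t) = 3.5 → t = ln(8.973/3.5)/k = 159600 s = 44.33 h.
Distance = v·t = 0.83·159600 = 132500 m = 132.5 km.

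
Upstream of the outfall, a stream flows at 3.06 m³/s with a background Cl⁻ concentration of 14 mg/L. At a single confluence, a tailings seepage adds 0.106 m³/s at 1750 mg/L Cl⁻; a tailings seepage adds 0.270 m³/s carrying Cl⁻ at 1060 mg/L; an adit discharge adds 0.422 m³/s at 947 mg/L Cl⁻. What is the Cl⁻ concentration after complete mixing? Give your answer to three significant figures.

237 mg/L

Mixed concentration C = ΣQC/ΣQ = (3.060·14.00 + 0.1060·1750 + 0.2700·1060 + 0.4220·947.0) / 3.858 = 914.2/3.858 = 237.0 mg/L.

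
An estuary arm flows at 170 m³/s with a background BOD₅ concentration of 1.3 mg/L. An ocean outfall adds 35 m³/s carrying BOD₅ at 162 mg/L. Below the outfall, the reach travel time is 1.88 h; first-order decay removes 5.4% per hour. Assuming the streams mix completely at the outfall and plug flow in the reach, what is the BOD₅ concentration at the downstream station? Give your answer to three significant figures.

25.9 mg/L

Mixed concentration C = ΣQC/ΣQ = (170.0·1.300 + 35.00·162.0) / 205.0 = 5891/205.0 = 28.74 mg/L.
5.4%/h lost → k = −ln(1 − 0.054) = 0.05551 h⁻¹.
Decay over the reach: 28.74·exp(−kt) = 28.74·0.9009 = 25.89 mg/L.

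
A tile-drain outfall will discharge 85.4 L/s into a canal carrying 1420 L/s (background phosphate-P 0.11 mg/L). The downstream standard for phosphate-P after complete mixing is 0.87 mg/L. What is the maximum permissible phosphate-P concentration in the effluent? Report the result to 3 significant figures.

13.5 mg/L

At the limit, (Qr·Cr + Qe·Cₑ)/(Qr + Qe) = 0.87:
Cₑ = (1505·0.87 − 1420·0.1100) / 85.40 = 13.51 mg/L.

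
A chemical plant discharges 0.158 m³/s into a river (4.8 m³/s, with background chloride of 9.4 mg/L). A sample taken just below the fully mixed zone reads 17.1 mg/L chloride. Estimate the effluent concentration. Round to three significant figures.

251 mg/L

Mass balance: 4.800·9.400 + 0.1580·Cₑ = 4.958·17.10
→ Cₑ = (4.958·17.10 − 4.800·9.400) / 0.1580 = 251.0 mg/L.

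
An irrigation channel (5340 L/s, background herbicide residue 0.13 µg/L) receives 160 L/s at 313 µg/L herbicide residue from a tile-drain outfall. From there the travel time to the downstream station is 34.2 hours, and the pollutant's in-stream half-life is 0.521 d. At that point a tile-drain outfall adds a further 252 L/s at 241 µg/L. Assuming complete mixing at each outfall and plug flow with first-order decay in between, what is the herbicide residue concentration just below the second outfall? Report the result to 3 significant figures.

Conservation of mass: C = (5340·0.1300 + 160.0·313.0) / 5500 = 50770/5500 = 9.232 µg/L; combined flow 5500 L/s.
Half-life 0.521 d → k = ln 2 / 0.521 = 1.330 d⁻¹.
Applying C = C₀e^(−kt): 9.232 × 0.1502 = 1.387 µg/L.
At the second outfall, C = (5500·1.387 + 252.0·241.0) / (5500 + 252.0) = 11.88 µg/L.

11.9 µg/L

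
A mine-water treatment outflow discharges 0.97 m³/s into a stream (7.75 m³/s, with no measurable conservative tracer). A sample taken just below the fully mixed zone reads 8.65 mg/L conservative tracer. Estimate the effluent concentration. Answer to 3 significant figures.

77.8 mg/L

Mass balance: 7.750·0 + 0.9700·Cₑ = 8.720·8.650
→ Cₑ = (8.720·8.650 − 7.750·0) / 0.9700 = 77.76 mg/L.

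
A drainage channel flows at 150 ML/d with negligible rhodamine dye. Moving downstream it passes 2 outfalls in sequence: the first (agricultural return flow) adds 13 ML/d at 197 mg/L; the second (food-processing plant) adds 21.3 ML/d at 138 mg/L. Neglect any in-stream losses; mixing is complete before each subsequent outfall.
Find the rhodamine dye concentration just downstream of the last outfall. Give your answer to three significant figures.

29.8 mg/L

Below outfall 1: Q → 163.0 ML/d, C = (150.0·0 + 13.00·197.0)/163.0 = 15.71 mg/L.
Below outfall 2: Q → 184.3 ML/d, C = (163.0·15.71 + 21.30·138.0)/184.3 = 29.84 mg/L.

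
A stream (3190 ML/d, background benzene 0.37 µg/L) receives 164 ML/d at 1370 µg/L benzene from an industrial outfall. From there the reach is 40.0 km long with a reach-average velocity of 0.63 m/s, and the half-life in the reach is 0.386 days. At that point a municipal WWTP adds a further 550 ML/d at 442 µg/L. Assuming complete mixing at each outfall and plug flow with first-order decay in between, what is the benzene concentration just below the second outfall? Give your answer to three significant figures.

77.7 µg/L

Mass balance: C = (3190·0.3700 + 164.0·1370) / 3354 = 225900/3354 = 67.34 µg/L; combined flow 3354 ML/d.
Travel time t = 40.0·1000 / 0.63 = 63490 s = 17.64 h.
Half-life 0.386 d → k = ln 2 / 0.386 = 1.796 d⁻¹.
First-order decay: C = 67.34·exp(−k·t) = 67.34·0.2672 = 18.00 µg/L.
Second outfall: C = (3354·18.00 + 550.0·442.0)/3904 = 77.73 µg/L.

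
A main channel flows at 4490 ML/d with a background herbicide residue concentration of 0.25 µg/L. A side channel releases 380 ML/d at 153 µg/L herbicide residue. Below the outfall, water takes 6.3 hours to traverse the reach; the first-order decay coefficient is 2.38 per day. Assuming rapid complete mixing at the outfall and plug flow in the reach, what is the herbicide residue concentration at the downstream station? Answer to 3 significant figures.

6.52 µg/L

Conservation of mass: C = (4490·0.2500 + 380.0·153.0) / 4870 = 59260/4870 = 12.17 µg/L.
After decay, C = 12.17 × e^(−kt) = 12.17 × 0.5354 = 6.515 µg/L.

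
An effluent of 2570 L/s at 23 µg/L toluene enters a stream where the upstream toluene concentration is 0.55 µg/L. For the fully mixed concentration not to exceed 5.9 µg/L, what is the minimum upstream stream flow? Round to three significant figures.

8210 L/s

Set C_mix = 5.9: (Q·0.5500 + 2570·23.00) / (Q + 2570) = 5.9
→ Q = 2570·(23.00 − 5.9)/(5.9 − 0.5500) = 8214 L/s.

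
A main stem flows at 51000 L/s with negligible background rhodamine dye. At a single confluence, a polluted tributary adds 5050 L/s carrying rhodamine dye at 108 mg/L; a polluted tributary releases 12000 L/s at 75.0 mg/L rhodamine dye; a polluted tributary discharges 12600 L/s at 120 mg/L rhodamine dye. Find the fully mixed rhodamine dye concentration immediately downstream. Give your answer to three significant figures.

Mixed concentration C = ΣQC/ΣQ = (51000·0 + 5050·108.0 + 12000·75.00 + 12600·120.0) / 80650 = 2957000/80650 = 36.67 mg/L.

36.7 mg/L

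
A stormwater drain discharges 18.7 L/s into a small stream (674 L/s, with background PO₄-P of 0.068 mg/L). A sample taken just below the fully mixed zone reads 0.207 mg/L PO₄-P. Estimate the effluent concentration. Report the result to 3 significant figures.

5.22 mg/L

Mass balance: 674.0·0.06800 + 18.70·Cₑ = 692.7·0.2070
→ Cₑ = (692.7·0.2070 − 674.0·0.06800) / 18.70 = 5.217 mg/L.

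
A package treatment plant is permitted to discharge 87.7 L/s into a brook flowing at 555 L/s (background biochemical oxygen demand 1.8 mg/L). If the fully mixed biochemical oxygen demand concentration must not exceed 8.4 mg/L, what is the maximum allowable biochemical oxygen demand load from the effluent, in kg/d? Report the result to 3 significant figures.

380 kg/d

Mass balance at the limit: 555.0·1.800 + 87.70·Cₑ = 642.7·8.4 → Cₑ = 50.17 mg/L.
87.70 L/s = 0.08770 m³/s. Load = 0.08770 m³/s × 50.17 g/m³ × 86 400 s/d = 380.1 kg/d.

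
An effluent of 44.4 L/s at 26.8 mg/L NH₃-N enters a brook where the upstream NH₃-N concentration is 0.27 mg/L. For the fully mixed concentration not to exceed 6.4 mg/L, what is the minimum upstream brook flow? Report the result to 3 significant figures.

Set C_mix = 6.4: (Q·0.2700 + 44.40·26.80) / (Q + 44.40) = 6.4
→ Q = 44.40·(26.80 − 6.4)/(6.4 − 0.2700) = 147.8 L/s.

148 L/s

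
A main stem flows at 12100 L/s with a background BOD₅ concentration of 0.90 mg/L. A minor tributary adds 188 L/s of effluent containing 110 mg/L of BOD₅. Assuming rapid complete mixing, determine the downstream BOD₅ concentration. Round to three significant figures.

2.57 mg/L

Mixed concentration C = ΣQC/ΣQ = (12100·0.9000 + 188.0·110.0) / 12290 = 31570/12290 = 2.569 mg/L.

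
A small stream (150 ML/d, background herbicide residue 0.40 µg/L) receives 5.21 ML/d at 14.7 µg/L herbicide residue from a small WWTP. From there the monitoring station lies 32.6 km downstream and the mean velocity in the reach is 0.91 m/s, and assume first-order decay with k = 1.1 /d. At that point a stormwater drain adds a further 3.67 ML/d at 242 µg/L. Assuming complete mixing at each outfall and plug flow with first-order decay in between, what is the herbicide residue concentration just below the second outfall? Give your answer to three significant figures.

Mass balance: C = (150.0·0.4000 + 5.210·14.70) / 155.2 = 136.6/155.2 = 0.8800 µg/L; combined flow 155.2 ML/d.
Travel time t = 32.6·1000 / 0.91 = 35820 s = 9.951 h.
First-order decay: C = 0.8800·exp(−k·t) = 0.8800·0.6338 = 0.5577 µg/L.
At the second outfall, C = (155.2·0.5577 + 3.670·242.0) / (155.2 + 3.670) = 6.135 µg/L.

6.13 µg/L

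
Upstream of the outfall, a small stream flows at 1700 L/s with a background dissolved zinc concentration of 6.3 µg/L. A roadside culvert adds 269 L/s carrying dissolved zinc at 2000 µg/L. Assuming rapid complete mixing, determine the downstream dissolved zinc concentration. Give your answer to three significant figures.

Mixed concentration C = ΣQC/ΣQ = (1700·6.300 + 269.0·2000) / 1969 = 548700/1969 = 278.7 µg/L.

279 µg/L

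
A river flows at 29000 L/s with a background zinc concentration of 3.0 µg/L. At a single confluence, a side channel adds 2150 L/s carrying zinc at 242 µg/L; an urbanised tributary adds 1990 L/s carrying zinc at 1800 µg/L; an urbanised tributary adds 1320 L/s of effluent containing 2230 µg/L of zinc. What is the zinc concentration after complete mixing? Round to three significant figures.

Conservation of mass: C = (29000·3.000 + 2150·242.0 + 1990·1800 + 1320·2230) / 34460 = 7133000/34460 = 207.0 µg/L.

207 µg/L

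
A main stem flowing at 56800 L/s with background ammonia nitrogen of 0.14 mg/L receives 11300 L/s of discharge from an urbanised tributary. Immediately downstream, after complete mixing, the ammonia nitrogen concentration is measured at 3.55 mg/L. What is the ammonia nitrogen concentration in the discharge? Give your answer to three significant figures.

20.7 mg/L

Mass balance: 56800·0.1400 + 11300·Cₑ = 68100·3.550
→ Cₑ = (68100·3.550 − 56800·0.1400) / 11300 = 20.69 mg/L.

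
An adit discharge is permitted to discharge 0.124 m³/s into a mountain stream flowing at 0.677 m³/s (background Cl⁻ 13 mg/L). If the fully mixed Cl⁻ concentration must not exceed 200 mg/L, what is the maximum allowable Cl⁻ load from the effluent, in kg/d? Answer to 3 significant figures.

13100 kg/d

Mass balance at the limit: 0.6770·13.00 + 0.1240·Cₑ = 0.8010·200 → Cₑ = 1221 mg/L.
Load = 0.1240 m³/s × 1221 g/m³ × 86 400 s/d = 13080 kg/d.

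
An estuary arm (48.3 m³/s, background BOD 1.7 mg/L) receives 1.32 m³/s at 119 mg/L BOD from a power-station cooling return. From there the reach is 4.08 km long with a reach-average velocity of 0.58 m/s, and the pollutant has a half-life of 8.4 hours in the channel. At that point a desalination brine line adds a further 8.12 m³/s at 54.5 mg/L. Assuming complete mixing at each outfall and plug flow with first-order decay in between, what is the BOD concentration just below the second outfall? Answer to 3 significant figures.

Conservation of mass: C = (48.30·1.700 + 1.320·119.0) / 49.62 = 239.2/49.62 = 4.820 mg/L; combined flow 49.62 m³/s.
Travel time t = 4.08·1000 / 0.58 = 7034 s = 1.954 h.
Half-life 8.4 h → k = ln 2 / 8.4 = 0.08252 h⁻¹ = 1.980 d⁻¹.
Decay over the reach: 4.820·exp(−kt) = 4.820·0.8511 = 4.103 mg/L.
Second outfall: C = (49.62·4.103 + 8.120·54.50)/57.74 = 11.19 mg/L.

11.2 mg/L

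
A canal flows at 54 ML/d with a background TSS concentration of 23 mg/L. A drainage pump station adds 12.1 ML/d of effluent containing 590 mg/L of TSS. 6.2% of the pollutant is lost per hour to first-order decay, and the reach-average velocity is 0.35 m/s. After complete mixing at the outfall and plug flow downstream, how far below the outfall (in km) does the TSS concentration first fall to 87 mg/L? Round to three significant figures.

7.41 km

After mixing, C = (54.00·23.00 + 12.10·590.0) / 66.10 = 8381/66.10 = 126.8 mg/L.
6.2%/h lost → k = −ln(1 − 0.062) = 0.06401 h⁻¹.
Set 126.8·exp(−k·t) = 87 → t = ln(126.8/87)/k = 21180 s = 5.885 h.
Distance = v·t = 0.35·21180 = 7415 m = 7.415 km.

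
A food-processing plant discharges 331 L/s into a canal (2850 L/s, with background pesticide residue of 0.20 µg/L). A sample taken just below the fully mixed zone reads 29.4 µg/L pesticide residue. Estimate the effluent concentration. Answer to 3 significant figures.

Mass balance: 2850·0.2000 + 331.0·Cₑ = 3181·29.40
→ Cₑ = (3181·29.40 − 2850·0.2000) / 331.0 = 280.8 µg/L.

281 µg/L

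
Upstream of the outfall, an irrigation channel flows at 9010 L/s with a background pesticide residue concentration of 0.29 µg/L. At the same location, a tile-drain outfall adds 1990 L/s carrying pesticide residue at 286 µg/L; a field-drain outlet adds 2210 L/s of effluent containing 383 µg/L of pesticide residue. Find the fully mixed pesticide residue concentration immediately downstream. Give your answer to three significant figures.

Mixed concentration C = ΣQC/ΣQ = (9010·0.2900 + 1990·286.0 + 2210·383.0) / 13210 = 1418000/13210 = 107.4 µg/L.

107 µg/L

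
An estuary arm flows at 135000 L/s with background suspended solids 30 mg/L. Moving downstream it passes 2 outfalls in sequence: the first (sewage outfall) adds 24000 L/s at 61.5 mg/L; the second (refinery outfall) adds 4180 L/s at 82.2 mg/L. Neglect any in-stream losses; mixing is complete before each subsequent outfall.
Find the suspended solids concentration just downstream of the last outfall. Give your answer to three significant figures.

After outfall 1: Q = 135000 + 24000 = 159000 L/s; C = (135000·30.00 + 24000·61.50)/159000 = 34.75 mg/L.
After outfall 2: Q = 159000 + 4180 = 163200 L/s; C = (159000·34.75 + 4180·82.20)/163200 = 35.97 mg/L.

36.0 mg/L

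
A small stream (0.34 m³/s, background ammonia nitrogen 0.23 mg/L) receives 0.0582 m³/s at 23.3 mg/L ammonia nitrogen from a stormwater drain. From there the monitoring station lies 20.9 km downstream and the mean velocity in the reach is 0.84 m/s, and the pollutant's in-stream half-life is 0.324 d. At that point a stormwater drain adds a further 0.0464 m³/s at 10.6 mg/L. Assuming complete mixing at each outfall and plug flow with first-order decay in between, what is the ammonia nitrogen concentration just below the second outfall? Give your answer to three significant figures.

2.85 mg/L

Mixed concentration C = ΣQC/ΣQ = (0.3400·0.2300 + 0.05820·23.30) / 0.3982 = 1.434/0.3982 = 3.602 mg/L; combined flow 0.3982 m³/s.
Travel time t = 20.9·1000 / 0.84 = 24880 s = 6.911 h.
Half-life 0.324 d → k = ln 2 / 0.324 = 2.139 d⁻¹.
First-order decay: C = 3.602·exp(−k·t) = 3.602·0.5401 = 1.945 mg/L.
At the second outfall, C = (0.3982·1.945 + 0.04640·10.60) / (0.3982 + 0.04640) = 2.848 mg/L.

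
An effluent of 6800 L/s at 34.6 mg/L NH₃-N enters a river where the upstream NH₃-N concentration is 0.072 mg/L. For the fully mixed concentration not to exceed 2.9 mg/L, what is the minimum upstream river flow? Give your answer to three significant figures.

Set C_mix = 2.9: (Q·0.07200 + 6800·34.60) / (Q + 6800) = 2.9
→ Q = 6800·(34.60 − 2.9)/(2.9 − 0.07200) = 76220 L/s.

76200 L/s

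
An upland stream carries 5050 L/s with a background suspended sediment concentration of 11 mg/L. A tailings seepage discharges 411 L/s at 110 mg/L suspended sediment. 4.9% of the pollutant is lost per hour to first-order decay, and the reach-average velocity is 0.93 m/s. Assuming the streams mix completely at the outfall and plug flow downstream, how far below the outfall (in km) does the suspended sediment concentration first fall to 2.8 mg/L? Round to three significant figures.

Mass balance: C = (5050·11.00 + 411.0·110.0) / 5461 = 100800/5461 = 18.45 mg/L.
4.9%/h lost → k = −ln(1 − 0.049) = 0.05024 h⁻¹.
Set 18.45·exp(−k·t) = 2.8 → t = ln(18.45/2.8)/k = 135100 s = 37.53 h.
Distance = v·t = 0.93·135100 = 125600 m = 125.6 km.

126 km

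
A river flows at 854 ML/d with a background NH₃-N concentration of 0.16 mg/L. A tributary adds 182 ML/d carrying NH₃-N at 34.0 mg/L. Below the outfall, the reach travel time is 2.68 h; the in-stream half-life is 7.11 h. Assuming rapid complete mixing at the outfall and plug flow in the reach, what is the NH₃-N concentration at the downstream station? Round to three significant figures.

Mass balance: C = (854.0·0.1600 + 182.0·34.00) / 1036 = 6325/1036 = 6.105 mg/L.
Half-life 7.11 h → k = ln 2 / 7.11 = 0.09749 h⁻¹ = 2.340 d⁻¹.
Applying C = C₀e^(−kt): 6.105 × 0.7701 = 4.701 mg/L.

4.70 mg/L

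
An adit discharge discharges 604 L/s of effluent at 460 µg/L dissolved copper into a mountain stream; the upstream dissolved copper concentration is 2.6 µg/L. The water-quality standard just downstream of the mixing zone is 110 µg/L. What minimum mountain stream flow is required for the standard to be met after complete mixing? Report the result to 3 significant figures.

Set C_mix = 110: (Q·2.600 + 604.0·460.0) / (Q + 604.0) = 110
→ Q = 604.0·(460.0 − 110)/(110 − 2.600) = 1968 L/s.

1970 L/s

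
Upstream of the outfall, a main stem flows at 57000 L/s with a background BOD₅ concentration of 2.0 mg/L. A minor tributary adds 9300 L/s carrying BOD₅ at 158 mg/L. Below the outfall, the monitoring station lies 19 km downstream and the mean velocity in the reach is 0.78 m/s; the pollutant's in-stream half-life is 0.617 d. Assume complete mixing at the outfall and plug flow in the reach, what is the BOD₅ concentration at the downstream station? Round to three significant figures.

After mixing, C = (57000·2.000 + 9300·158.0) / 66300 = 1583000/66300 = 23.88 mg/L.
Travel time t = 19·1000 / 0.78 = 24360 s = 6.766 h.
Half-life 0.617 d → k = ln 2 / 0.617 = 1.123 d⁻¹.
First-order decay: C = 23.88·exp(−k·t) = 23.88·0.7285 = 17.40 mg/L.

17.4 mg/L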